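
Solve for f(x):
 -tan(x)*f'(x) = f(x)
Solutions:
 f(x) = C1/sin(x)


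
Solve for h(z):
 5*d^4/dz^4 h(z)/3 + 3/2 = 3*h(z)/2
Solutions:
 h(z) = C1*exp(-10^(3/4)*sqrt(3)*z/10) + C2*exp(10^(3/4)*sqrt(3)*z/10) + C3*sin(10^(3/4)*sqrt(3)*z/10) + C4*cos(10^(3/4)*sqrt(3)*z/10) + 1


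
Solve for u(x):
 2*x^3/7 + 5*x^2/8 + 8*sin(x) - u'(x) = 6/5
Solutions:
 u(x) = C1 + x^4/14 + 5*x^3/24 - 6*x/5 - 8*cos(x)


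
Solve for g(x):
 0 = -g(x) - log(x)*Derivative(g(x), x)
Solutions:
 g(x) = C1*exp(-li(x))


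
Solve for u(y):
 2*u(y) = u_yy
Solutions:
 u(y) = C1*exp(-sqrt(2)*y) + C2*exp(sqrt(2)*y)


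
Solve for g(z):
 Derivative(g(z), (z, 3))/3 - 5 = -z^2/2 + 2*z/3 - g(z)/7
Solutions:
 g(z) = C3*exp(-3^(1/3)*7^(2/3)*z/7) - 7*z^2/2 + 14*z/3 + (C1*sin(3^(5/6)*7^(2/3)*z/14) + C2*cos(3^(5/6)*7^(2/3)*z/14))*exp(3^(1/3)*7^(2/3)*z/14) + 35


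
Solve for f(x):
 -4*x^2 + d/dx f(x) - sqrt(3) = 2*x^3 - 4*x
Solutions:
 f(x) = C1 + x^4/2 + 4*x^3/3 - 2*x^2 + sqrt(3)*x


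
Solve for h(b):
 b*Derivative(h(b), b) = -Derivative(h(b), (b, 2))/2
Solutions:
 h(b) = C1 + C2*erf(b)


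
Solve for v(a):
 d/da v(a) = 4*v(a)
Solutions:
 v(a) = C1*exp(4*a)


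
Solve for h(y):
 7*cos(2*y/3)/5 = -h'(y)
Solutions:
 h(y) = C1 - 21*sin(2*y/3)/10


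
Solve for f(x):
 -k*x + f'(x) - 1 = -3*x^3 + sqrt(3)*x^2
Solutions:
 f(x) = C1 + k*x^2/2 - 3*x^4/4 + sqrt(3)*x^3/3 + x


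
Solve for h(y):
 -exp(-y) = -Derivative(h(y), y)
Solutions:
 h(y) = C1 - exp(-y)


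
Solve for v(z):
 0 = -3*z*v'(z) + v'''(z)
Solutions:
 v(z) = C1 + Integral(C2*airyai(3^(1/3)*z) + C3*airybi(3^(1/3)*z), z)


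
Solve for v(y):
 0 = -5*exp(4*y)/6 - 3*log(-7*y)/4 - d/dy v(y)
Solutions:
 v(y) = C1 - 3*y*log(-y)/4 + 3*y*(1 - log(7))/4 - 5*exp(4*y)/24


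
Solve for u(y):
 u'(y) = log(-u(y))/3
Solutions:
 -li(-u(y)) = C1 + y/3


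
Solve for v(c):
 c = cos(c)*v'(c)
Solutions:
 v(c) = C1 + Integral(c/cos(c), c)


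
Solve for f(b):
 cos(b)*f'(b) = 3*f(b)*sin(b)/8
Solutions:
 f(b) = C1/cos(b)^(3/8)


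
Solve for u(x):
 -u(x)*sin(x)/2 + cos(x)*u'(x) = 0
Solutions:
 u(x) = C1/sqrt(cos(x))


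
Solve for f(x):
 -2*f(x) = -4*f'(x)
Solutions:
 f(x) = C1*exp(x/2)


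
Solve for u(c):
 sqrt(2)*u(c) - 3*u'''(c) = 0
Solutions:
 u(c) = C3*exp(2^(1/6)*3^(2/3)*c/3) + (C1*sin(6^(1/6)*c/2) + C2*cos(6^(1/6)*c/2))*exp(-2^(1/6)*3^(2/3)*c/6)


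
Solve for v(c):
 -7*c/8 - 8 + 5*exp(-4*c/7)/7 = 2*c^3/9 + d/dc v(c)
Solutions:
 v(c) = C1 - c^4/18 - 7*c^2/16 - 8*c - 5*exp(-4*c/7)/4


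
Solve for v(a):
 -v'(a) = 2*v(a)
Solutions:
 v(a) = C1*exp(-2*a)


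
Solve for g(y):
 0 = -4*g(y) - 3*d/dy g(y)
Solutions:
 g(y) = C1*exp(-4*y/3)


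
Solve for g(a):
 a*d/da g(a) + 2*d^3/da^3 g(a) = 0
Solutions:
 g(a) = C1 + Integral(C2*airyai(-2^(2/3)*a/2) + C3*airybi(-2^(2/3)*a/2), a)


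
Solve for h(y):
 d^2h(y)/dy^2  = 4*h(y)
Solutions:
 h(y) = C1*exp(-2*y) + C2*exp(2*y)


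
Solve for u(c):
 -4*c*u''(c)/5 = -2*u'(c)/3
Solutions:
 u(c) = C1 + C2*c^(11/6)


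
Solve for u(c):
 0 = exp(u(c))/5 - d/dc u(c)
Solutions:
 u(c) = log(-1/(C1 + c)) + log(5)


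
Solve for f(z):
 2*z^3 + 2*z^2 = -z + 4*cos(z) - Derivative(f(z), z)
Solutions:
 f(z) = C1 - z^4/2 - 2*z^3/3 - z^2/2 + 4*sin(z)


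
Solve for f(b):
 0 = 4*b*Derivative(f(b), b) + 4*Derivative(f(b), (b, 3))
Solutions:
 f(b) = C1 + Integral(C2*airyai(-b) + C3*airybi(-b), b)


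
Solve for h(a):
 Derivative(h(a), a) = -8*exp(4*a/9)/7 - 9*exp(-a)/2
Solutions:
 h(a) = C1 - 18*exp(4*a/9)/7 + 9*exp(-a)/2


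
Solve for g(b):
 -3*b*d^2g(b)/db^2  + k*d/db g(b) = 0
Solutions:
 g(b) = C1 + b^(re(k)/3 + 1)*(C2*sin(log(b)*Abs(im(k))/3) + C3*cos(log(b)*im(k)/3))


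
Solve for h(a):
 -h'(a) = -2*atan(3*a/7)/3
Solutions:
 h(a) = C1 + 2*a*atan(3*a/7)/3 - 7*log(9*a^2 + 49)/9


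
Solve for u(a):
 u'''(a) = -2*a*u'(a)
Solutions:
 u(a) = C1 + Integral(C2*airyai(-2^(1/3)*a) + C3*airybi(-2^(1/3)*a), a)


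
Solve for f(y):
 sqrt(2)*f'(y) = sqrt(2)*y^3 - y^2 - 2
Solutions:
 f(y) = C1 + y^4/4 - sqrt(2)*y^3/6 - sqrt(2)*y


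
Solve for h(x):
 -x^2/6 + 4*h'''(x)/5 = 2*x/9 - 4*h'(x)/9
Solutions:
 h(x) = C1 + C2*sin(sqrt(5)*x/3) + C3*cos(sqrt(5)*x/3) + x^3/8 + x^2/4 - 27*x/20


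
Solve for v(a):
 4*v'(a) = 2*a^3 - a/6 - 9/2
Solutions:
 v(a) = C1 + a^4/8 - a^2/48 - 9*a/8


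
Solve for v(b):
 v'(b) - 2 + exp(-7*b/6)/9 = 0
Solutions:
 v(b) = C1 + 2*b + 2*exp(-7*b/6)/21


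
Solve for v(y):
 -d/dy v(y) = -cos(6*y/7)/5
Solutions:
 v(y) = C1 + 7*sin(6*y/7)/30


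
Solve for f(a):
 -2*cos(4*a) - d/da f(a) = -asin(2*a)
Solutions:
 f(a) = C1 + a*asin(2*a) + sqrt(1 - 4*a^2)/2 - sin(4*a)/2


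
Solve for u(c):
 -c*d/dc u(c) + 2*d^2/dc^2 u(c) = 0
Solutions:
 u(c) = C1 + C2*erfi(c/2)


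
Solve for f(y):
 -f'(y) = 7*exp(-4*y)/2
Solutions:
 f(y) = C1 + 7*exp(-4*y)/8


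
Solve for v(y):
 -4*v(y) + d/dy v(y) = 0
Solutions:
 v(y) = C1*exp(4*y)


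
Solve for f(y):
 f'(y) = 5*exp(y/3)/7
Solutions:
 f(y) = C1 + 15*exp(y/3)/7


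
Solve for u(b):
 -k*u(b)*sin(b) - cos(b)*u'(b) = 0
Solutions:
 u(b) = C1*exp(k*log(cos(b)))


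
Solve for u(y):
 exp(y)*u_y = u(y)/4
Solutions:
 u(y) = C1*exp(-exp(-y)/4)


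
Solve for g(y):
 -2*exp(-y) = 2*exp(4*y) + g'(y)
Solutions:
 g(y) = C1 - exp(4*y)/2 + 2*exp(-y)


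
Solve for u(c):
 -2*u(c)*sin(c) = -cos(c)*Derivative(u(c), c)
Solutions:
 u(c) = C1/cos(c)^2


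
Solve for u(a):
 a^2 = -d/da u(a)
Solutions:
 u(a) = C1 - a^3/3


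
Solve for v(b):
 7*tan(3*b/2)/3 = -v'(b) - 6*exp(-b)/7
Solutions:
 v(b) = C1 - 7*log(tan(3*b/2)^2 + 1)/9 + 6*exp(-b)/7


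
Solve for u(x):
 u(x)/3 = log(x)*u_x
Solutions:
 u(x) = C1*exp(li(x)/3)


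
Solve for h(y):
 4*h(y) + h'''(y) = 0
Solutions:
 h(y) = C3*exp(-2^(2/3)*y) + (C1*sin(2^(2/3)*sqrt(3)*y/2) + C2*cos(2^(2/3)*sqrt(3)*y/2))*exp(2^(2/3)*y/2)


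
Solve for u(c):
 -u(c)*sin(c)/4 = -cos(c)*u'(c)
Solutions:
 u(c) = C1/cos(c)^(1/4)


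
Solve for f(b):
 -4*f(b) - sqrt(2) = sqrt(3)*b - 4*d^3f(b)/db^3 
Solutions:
 f(b) = C3*exp(b) - sqrt(3)*b/4 + (C1*sin(sqrt(3)*b/2) + C2*cos(sqrt(3)*b/2))*exp(-b/2) - sqrt(2)/4


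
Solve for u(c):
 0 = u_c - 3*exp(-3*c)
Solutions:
 u(c) = C1 - exp(-3*c)


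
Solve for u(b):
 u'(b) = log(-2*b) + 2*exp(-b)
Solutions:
 u(b) = C1 + b*log(-b) + b*(-1 + log(2)) - 2*exp(-b)


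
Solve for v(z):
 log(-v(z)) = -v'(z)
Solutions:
 -li(-v(z)) = C1 - z


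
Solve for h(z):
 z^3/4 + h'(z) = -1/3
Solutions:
 h(z) = C1 - z^4/16 - z/3


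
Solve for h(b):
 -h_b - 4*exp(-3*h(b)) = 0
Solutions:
 h(b) = log(C1 - 12*b)/3
 h(b) = log((-3^(1/3) - 3^(5/6)*I)*(C1 - 4*b)^(1/3)/2)
 h(b) = log((-3^(1/3) + 3^(5/6)*I)*(C1 - 4*b)^(1/3)/2)


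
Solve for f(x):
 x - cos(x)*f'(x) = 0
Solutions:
 f(x) = C1 + Integral(x/cos(x), x)


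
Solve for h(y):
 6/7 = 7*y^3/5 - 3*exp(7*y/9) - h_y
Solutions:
 h(y) = C1 + 7*y^4/20 - 6*y/7 - 27*exp(7*y/9)/7


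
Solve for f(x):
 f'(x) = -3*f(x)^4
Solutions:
 f(x) = (-3^(2/3) - 3*3^(1/6)*I)*(1/(C1 + 3*x))^(1/3)/6
 f(x) = (-3^(2/3) + 3*3^(1/6)*I)*(1/(C1 + 3*x))^(1/3)/6
 f(x) = (1/(C1 + 9*x))^(1/3)


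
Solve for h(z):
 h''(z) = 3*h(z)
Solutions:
 h(z) = C1*exp(-sqrt(3)*z) + C2*exp(sqrt(3)*z)


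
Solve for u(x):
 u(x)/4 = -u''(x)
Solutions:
 u(x) = C1*sin(x/2) + C2*cos(x/2)


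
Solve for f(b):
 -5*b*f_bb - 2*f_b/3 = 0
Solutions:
 f(b) = C1 + C2*b^(13/15)


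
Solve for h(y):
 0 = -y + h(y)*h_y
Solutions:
 h(y) = -sqrt(C1 + y^2)
 h(y) = sqrt(C1 + y^2)


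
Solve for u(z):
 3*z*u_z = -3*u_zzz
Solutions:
 u(z) = C1 + Integral(C2*airyai(-z) + C3*airybi(-z), z)


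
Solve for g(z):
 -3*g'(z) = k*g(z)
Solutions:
 g(z) = C1*exp(-k*z/3)


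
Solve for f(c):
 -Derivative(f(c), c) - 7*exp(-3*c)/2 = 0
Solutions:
 f(c) = C1 + 7*exp(-3*c)/6


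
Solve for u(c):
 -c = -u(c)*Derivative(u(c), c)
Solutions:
 u(c) = -sqrt(C1 + c^2)
 u(c) = sqrt(C1 + c^2)


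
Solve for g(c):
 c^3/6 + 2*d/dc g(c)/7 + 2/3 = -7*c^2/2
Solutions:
 g(c) = C1 - 7*c^4/48 - 49*c^3/12 - 7*c/3


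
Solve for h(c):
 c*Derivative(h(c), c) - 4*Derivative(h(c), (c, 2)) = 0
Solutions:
 h(c) = C1 + C2*erfi(sqrt(2)*c/4)


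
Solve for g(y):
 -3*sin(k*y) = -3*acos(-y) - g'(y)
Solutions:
 g(y) = C1 - 3*y*acos(-y) - 3*sqrt(1 - y^2) + 3*Piecewise((-cos(k*y)/k, Ne(k, 0)), (0, True))


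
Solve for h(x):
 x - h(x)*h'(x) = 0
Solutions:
 h(x) = -sqrt(C1 + x^2)
 h(x) = sqrt(C1 + x^2)


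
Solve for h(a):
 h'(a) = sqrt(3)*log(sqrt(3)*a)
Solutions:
 h(a) = C1 + sqrt(3)*a*log(a) - sqrt(3)*a + sqrt(3)*a*log(3)/2


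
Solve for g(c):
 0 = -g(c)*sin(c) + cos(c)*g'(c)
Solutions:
 g(c) = C1/cos(c)


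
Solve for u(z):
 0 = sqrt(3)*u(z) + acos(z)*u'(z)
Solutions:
 u(z) = C1*exp(-sqrt(3)*Integral(1/acos(z), z))


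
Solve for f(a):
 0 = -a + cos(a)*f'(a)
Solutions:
 f(a) = C1 + Integral(a/cos(a), a)


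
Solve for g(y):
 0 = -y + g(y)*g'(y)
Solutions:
 g(y) = -sqrt(C1 + y^2)
 g(y) = sqrt(C1 + y^2)


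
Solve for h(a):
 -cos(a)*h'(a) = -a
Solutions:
 h(a) = C1 + Integral(a/cos(a), a)


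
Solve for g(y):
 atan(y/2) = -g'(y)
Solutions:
 g(y) = C1 - y*atan(y/2) + log(y^2 + 4)


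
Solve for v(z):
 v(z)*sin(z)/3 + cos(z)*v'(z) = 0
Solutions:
 v(z) = C1*cos(z)^(1/3)


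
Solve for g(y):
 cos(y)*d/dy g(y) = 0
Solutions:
 g(y) = C1


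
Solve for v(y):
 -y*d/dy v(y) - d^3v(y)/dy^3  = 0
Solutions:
 v(y) = C1 + Integral(C2*airyai(-y) + C3*airybi(-y), y)


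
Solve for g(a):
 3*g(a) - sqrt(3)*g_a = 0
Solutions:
 g(a) = C1*exp(sqrt(3)*a)


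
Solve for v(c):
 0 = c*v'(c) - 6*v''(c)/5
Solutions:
 v(c) = C1 + C2*erfi(sqrt(15)*c/6)


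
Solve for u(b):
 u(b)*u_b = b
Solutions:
 u(b) = -sqrt(C1 + b^2)
 u(b) = sqrt(C1 + b^2)


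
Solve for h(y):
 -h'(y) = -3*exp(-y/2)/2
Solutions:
 h(y) = C1 - 3*exp(-y/2)


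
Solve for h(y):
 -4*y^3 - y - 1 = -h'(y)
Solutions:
 h(y) = C1 + y^4 + y^2/2 + y


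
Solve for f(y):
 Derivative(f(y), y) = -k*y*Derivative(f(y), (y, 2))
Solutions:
 f(y) = C1 + y^(((re(k) - 1)*re(k) + im(k)^2)/(re(k)^2 + im(k)^2))*(C2*sin(log(y)*Abs(im(k))/(re(k)^2 + im(k)^2)) + C3*cos(log(y)*im(k)/(re(k)^2 + im(k)^2)))


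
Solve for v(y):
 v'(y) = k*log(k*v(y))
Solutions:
 li(k*v(y))/k = C1 + k*y


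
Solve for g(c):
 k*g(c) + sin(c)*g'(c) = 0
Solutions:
 g(c) = C1*exp(k*(-log(cos(c) - 1) + log(cos(c) + 1))/2)


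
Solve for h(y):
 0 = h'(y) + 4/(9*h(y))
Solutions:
 h(y) = -sqrt(C1 - 8*y)/3
 h(y) = sqrt(C1 - 8*y)/3


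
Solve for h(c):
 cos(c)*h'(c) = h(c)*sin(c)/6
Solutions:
 h(c) = C1/cos(c)^(1/6)


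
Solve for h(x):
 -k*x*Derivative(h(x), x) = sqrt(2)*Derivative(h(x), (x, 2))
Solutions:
 h(x) = Piecewise((-2^(3/4)*sqrt(pi)*C1*erf(2^(1/4)*sqrt(k)*x/2)/(2*sqrt(k)) - C2, (k > 0) | (k < 0)), (-C1*x - C2, True))


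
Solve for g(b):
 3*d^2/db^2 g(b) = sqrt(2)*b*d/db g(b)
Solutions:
 g(b) = C1 + C2*erfi(2^(3/4)*sqrt(3)*b/6)


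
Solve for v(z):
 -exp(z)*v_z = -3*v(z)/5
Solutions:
 v(z) = C1*exp(-3*exp(-z)/5)


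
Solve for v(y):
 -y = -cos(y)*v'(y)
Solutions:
 v(y) = C1 + Integral(y/cos(y), y)


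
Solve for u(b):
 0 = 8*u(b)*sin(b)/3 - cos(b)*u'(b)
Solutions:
 u(b) = C1/cos(b)^(8/3)


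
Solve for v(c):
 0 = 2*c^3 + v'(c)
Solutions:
 v(c) = C1 - c^4/2


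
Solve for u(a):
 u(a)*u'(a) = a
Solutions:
 u(a) = -sqrt(C1 + a^2)
 u(a) = sqrt(C1 + a^2)


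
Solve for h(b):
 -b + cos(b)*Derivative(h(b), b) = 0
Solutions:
 h(b) = C1 + Integral(b/cos(b), b)


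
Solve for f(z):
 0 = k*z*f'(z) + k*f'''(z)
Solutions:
 f(z) = C1 + Integral(C2*airyai(-z) + C3*airybi(-z), z)


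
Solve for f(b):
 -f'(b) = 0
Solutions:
 f(b) = C1


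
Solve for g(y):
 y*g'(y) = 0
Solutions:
 g(y) = C1


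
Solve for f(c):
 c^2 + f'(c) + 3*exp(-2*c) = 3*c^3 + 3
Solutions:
 f(c) = C1 + 3*c^4/4 - c^3/3 + 3*c + 3*exp(-2*c)/2


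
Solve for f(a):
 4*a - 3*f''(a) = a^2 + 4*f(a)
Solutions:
 f(a) = C1*sin(2*sqrt(3)*a/3) + C2*cos(2*sqrt(3)*a/3) - a^2/4 + a + 3/8


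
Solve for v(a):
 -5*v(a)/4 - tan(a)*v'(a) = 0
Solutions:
 v(a) = C1/sin(a)^(5/4)


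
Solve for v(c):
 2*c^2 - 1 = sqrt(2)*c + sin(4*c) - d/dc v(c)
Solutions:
 v(c) = C1 - 2*c^3/3 + sqrt(2)*c^2/2 + c - cos(4*c)/4


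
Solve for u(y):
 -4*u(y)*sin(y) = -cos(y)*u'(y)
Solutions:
 u(y) = C1/cos(y)^4


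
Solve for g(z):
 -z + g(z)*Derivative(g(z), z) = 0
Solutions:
 g(z) = -sqrt(C1 + z^2)
 g(z) = sqrt(C1 + z^2)


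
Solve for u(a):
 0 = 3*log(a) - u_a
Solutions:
 u(a) = C1 + 3*a*log(a) - 3*a


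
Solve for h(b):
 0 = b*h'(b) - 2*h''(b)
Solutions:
 h(b) = C1 + C2*erfi(b/2)


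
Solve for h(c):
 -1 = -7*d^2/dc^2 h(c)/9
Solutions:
 h(c) = C1 + C2*c + 9*c^2/14


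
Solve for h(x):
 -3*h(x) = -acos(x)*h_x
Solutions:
 h(x) = C1*exp(3*Integral(1/acos(x), x))


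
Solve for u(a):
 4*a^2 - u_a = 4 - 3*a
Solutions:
 u(a) = C1 + 4*a^3/3 + 3*a^2/2 - 4*a


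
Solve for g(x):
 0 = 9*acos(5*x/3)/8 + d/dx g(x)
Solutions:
 g(x) = C1 - 9*x*acos(5*x/3)/8 + 9*sqrt(9 - 25*x^2)/40


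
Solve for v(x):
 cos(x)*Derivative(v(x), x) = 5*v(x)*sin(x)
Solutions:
 v(x) = C1/cos(x)^5


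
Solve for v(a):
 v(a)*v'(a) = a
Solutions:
 v(a) = -sqrt(C1 + a^2)
 v(a) = sqrt(C1 + a^2)


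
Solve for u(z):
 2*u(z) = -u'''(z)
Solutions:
 u(z) = C3*exp(-2^(1/3)*z) + (C1*sin(2^(1/3)*sqrt(3)*z/2) + C2*cos(2^(1/3)*sqrt(3)*z/2))*exp(2^(1/3)*z/2)


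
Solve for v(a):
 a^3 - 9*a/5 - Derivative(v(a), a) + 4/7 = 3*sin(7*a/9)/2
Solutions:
 v(a) = C1 + a^4/4 - 9*a^2/10 + 4*a/7 + 27*cos(7*a/9)/14


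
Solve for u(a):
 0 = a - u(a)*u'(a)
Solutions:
 u(a) = -sqrt(C1 + a^2)
 u(a) = sqrt(C1 + a^2)


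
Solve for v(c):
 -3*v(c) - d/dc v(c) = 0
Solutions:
 v(c) = C1*exp(-3*c)


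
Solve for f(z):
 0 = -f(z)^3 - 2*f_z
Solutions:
 f(z) = -sqrt(-1/(C1 - z))
 f(z) = sqrt(-1/(C1 - z))


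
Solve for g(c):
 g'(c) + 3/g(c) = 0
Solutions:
 g(c) = -sqrt(C1 - 6*c)
 g(c) = sqrt(C1 - 6*c)


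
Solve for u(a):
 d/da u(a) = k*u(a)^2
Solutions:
 u(a) = -1/(C1 + a*k)


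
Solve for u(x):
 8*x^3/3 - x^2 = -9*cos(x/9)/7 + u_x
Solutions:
 u(x) = C1 + 2*x^4/3 - x^3/3 + 81*sin(x/9)/7


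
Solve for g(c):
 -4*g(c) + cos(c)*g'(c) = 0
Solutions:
 g(c) = C1*(sin(c)^2 + 2*sin(c) + 1)/(sin(c)^2 - 2*sin(c) + 1)


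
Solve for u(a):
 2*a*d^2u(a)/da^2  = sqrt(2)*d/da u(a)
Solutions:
 u(a) = C1 + C2*a^(sqrt(2)/2 + 1)


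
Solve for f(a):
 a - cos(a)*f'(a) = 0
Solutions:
 f(a) = C1 + Integral(a/cos(a), a)


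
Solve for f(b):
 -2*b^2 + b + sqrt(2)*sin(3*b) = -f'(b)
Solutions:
 f(b) = C1 + 2*b^3/3 - b^2/2 + sqrt(2)*cos(3*b)/3


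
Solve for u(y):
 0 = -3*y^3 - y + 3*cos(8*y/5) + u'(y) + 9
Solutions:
 u(y) = C1 + 3*y^4/4 + y^2/2 - 9*y - 15*sin(8*y/5)/8


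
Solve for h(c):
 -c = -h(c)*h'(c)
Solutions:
 h(c) = -sqrt(C1 + c^2)
 h(c) = sqrt(C1 + c^2)


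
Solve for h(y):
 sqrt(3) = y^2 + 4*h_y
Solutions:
 h(y) = C1 - y^3/12 + sqrt(3)*y/4


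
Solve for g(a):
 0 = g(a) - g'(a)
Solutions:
 g(a) = C1*exp(a)


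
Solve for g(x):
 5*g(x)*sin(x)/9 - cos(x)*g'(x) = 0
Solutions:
 g(x) = C1/cos(x)^(5/9)


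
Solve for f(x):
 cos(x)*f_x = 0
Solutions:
 f(x) = C1


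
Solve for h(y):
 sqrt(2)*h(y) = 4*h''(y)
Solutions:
 h(y) = C1*exp(-2^(1/4)*y/2) + C2*exp(2^(1/4)*y/2)


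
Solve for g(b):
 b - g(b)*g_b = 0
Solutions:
 g(b) = -sqrt(C1 + b^2)
 g(b) = sqrt(C1 + b^2)


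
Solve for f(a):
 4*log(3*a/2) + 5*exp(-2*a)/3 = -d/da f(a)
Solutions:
 f(a) = C1 - 4*a*log(a) + 4*a*(-log(3) + log(2) + 1) + 5*exp(-2*a)/6


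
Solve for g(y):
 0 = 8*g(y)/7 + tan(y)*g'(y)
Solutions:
 g(y) = C1/sin(y)^(8/7)


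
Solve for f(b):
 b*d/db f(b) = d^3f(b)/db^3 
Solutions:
 f(b) = C1 + Integral(C2*airyai(b) + C3*airybi(b), b)


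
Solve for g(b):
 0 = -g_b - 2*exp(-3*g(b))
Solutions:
 g(b) = log(C1 - 6*b)/3
 g(b) = log((-3^(1/3) - 3^(5/6)*I)*(C1 - 2*b)^(1/3)/2)
 g(b) = log((-3^(1/3) + 3^(5/6)*I)*(C1 - 2*b)^(1/3)/2)


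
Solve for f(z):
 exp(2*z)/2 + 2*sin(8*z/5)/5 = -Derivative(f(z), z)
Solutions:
 f(z) = C1 - exp(2*z)/4 + cos(8*z/5)/4


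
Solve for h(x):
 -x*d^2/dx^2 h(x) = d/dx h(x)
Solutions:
 h(x) = C1 + C2*log(x)


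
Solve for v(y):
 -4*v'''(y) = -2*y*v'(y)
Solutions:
 v(y) = C1 + Integral(C2*airyai(2^(2/3)*y/2) + C3*airybi(2^(2/3)*y/2), y)


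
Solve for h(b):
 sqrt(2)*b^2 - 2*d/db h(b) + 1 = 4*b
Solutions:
 h(b) = C1 + sqrt(2)*b^3/6 - b^2 + b/2


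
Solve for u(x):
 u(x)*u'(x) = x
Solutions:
 u(x) = -sqrt(C1 + x^2)
 u(x) = sqrt(C1 + x^2)


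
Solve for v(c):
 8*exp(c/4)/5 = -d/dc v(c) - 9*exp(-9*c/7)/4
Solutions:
 v(c) = C1 - 32*exp(c/4)/5 + 7*exp(-9*c/7)/4


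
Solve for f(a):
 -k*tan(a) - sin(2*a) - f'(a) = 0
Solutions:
 f(a) = C1 + k*log(cos(a)) + cos(2*a)/2


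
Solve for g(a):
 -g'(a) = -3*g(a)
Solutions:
 g(a) = C1*exp(3*a)


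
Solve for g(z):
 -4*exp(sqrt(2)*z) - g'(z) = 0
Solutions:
 g(z) = C1 - 2*sqrt(2)*exp(sqrt(2)*z)


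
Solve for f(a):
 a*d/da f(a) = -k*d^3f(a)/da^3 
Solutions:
 f(a) = C1 + Integral(C2*airyai(a*(-1/k)^(1/3)) + C3*airybi(a*(-1/k)^(1/3)), a)


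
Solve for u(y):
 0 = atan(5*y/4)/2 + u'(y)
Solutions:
 u(y) = C1 - y*atan(5*y/4)/2 + log(25*y^2 + 16)/5


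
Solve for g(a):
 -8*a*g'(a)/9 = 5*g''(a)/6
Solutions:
 g(a) = C1 + C2*erf(2*sqrt(30)*a/15)


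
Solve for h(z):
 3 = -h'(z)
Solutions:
 h(z) = C1 - 3*z


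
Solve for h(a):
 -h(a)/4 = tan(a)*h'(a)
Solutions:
 h(a) = C1/sin(a)^(1/4)


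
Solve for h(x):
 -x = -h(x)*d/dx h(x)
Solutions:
 h(x) = -sqrt(C1 + x^2)
 h(x) = sqrt(C1 + x^2)


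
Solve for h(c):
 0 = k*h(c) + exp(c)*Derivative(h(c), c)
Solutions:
 h(c) = C1*exp(k*exp(-c))


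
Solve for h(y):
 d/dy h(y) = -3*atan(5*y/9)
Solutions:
 h(y) = C1 - 3*y*atan(5*y/9) + 27*log(25*y^2 + 81)/10


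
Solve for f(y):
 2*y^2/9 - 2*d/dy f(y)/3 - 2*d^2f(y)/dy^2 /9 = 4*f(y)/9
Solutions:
 f(y) = C1*exp(-2*y) + C2*exp(-y) + y^2/2 - 3*y/2 + 7/4


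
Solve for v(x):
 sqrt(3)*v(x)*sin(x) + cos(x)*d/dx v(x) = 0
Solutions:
 v(x) = C1*cos(x)^(sqrt(3))


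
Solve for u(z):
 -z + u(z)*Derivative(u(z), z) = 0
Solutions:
 u(z) = -sqrt(C1 + z^2)
 u(z) = sqrt(C1 + z^2)


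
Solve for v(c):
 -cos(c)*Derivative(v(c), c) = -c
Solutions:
 v(c) = C1 + Integral(c/cos(c), c)


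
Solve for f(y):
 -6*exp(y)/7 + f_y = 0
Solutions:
 f(y) = C1 + 6*exp(y)/7


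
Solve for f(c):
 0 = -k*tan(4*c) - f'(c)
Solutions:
 f(c) = C1 + k*log(cos(4*c))/4


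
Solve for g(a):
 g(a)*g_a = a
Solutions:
 g(a) = -sqrt(C1 + a^2)
 g(a) = sqrt(C1 + a^2)


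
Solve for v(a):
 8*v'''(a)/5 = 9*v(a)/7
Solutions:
 v(a) = C3*exp(45^(1/3)*7^(2/3)*a/14) + (C1*sin(3*3^(1/6)*5^(1/3)*7^(2/3)*a/28) + C2*cos(3*3^(1/6)*5^(1/3)*7^(2/3)*a/28))*exp(-45^(1/3)*7^(2/3)*a/28)


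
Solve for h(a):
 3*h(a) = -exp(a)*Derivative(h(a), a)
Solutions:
 h(a) = C1*exp(3*exp(-a))


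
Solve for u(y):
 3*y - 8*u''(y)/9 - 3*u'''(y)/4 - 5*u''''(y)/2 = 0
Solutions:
 u(y) = C1 + C2*y + 9*y^3/16 - 729*y^2/512 + (C3*sin(sqrt(1199)*y/60) + C4*cos(sqrt(1199)*y/60))*exp(-3*y/20)


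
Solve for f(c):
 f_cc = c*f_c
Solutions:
 f(c) = C1 + C2*erfi(sqrt(2)*c/2)


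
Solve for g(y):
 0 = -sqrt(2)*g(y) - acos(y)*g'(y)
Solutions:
 g(y) = C1*exp(-sqrt(2)*Integral(1/acos(y), y))


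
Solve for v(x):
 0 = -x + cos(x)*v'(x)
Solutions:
 v(x) = C1 + Integral(x/cos(x), x)


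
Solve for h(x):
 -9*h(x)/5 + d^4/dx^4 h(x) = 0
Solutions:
 h(x) = C1*exp(-sqrt(3)*5^(3/4)*x/5) + C2*exp(sqrt(3)*5^(3/4)*x/5) + C3*sin(sqrt(3)*5^(3/4)*x/5) + C4*cos(sqrt(3)*5^(3/4)*x/5)


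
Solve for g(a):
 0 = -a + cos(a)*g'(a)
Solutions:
 g(a) = C1 + Integral(a/cos(a), a)


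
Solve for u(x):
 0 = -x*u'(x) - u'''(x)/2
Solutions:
 u(x) = C1 + Integral(C2*airyai(-2^(1/3)*x) + C3*airybi(-2^(1/3)*x), x)


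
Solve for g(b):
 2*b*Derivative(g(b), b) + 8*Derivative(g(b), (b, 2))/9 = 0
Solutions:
 g(b) = C1 + C2*erf(3*sqrt(2)*b/4)


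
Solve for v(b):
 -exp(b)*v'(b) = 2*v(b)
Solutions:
 v(b) = C1*exp(2*exp(-b))


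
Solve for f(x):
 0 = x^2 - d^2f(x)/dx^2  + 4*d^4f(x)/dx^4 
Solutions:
 f(x) = C1 + C2*x + C3*exp(-x/2) + C4*exp(x/2) + x^4/12 + 4*x^2


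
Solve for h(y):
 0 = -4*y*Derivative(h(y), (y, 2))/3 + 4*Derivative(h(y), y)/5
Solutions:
 h(y) = C1 + C2*y^(8/5)


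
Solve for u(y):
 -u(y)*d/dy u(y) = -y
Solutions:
 u(y) = -sqrt(C1 + y^2)
 u(y) = sqrt(C1 + y^2)


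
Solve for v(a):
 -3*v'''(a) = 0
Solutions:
 v(a) = C1 + C2*a + C3*a^2


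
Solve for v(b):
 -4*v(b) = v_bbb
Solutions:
 v(b) = C3*exp(-2^(2/3)*b) + (C1*sin(2^(2/3)*sqrt(3)*b/2) + C2*cos(2^(2/3)*sqrt(3)*b/2))*exp(2^(2/3)*b/2)


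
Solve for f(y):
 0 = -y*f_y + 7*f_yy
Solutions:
 f(y) = C1 + C2*erfi(sqrt(14)*y/14)


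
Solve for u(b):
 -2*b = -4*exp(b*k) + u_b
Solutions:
 u(b) = C1 - b^2 + 4*exp(b*k)/k


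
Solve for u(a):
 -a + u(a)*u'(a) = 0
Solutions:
 u(a) = -sqrt(C1 + a^2)
 u(a) = sqrt(C1 + a^2)


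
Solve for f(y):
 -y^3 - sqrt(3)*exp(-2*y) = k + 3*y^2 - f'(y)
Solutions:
 f(y) = C1 + k*y + y^4/4 + y^3 - sqrt(3)*exp(-2*y)/2


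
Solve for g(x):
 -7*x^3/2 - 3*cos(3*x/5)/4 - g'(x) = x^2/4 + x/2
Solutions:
 g(x) = C1 - 7*x^4/8 - x^3/12 - x^2/4 - 5*sin(3*x/5)/4


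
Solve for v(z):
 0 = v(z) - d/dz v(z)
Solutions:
 v(z) = C1*exp(z)


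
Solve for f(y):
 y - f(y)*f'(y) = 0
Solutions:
 f(y) = -sqrt(C1 + y^2)
 f(y) = sqrt(C1 + y^2)


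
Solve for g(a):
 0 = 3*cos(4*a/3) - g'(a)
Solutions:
 g(a) = C1 + 9*sin(4*a/3)/4


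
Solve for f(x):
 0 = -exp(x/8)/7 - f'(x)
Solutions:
 f(x) = C1 - 8*exp(x/8)/7


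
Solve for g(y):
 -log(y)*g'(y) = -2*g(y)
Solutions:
 g(y) = C1*exp(2*li(y))


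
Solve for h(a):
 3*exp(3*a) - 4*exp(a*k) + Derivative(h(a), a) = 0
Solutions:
 h(a) = C1 - exp(3*a) + 4*exp(a*k)/k


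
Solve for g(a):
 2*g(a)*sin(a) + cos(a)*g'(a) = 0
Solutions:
 g(a) = C1*cos(a)^2


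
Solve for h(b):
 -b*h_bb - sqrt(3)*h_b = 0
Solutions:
 h(b) = C1 + C2*b^(1 - sqrt(3))


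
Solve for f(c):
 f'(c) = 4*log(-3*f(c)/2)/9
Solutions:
 -9*Integral(1/(log(-_y) - log(2) + log(3)), (_y, f(c)))/4 = C1 - c


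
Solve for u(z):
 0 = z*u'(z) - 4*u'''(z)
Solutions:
 u(z) = C1 + Integral(C2*airyai(2^(1/3)*z/2) + C3*airybi(2^(1/3)*z/2), z)


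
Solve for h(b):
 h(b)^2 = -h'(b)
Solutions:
 h(b) = 1/(C1 + b)


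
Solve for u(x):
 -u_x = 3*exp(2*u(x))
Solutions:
 u(x) = log(-sqrt(-1/(C1 - 3*x))) - log(2)/2
 u(x) = log(-1/(C1 - 3*x))/2 - log(2)/2


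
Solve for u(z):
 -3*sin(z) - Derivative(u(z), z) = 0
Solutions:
 u(z) = C1 + 3*cos(z)


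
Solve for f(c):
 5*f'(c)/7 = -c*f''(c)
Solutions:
 f(c) = C1 + C2*c^(2/7)


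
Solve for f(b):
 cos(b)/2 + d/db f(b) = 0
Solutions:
 f(b) = C1 - sin(b)/2


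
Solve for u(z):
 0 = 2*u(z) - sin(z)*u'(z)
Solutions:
 u(z) = C1*(cos(z) - 1)/(cos(z) + 1)


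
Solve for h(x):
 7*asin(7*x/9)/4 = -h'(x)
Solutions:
 h(x) = C1 - 7*x*asin(7*x/9)/4 - sqrt(81 - 49*x^2)/4


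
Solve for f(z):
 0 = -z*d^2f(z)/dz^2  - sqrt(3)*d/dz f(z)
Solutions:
 f(z) = C1 + C2*z^(1 - sqrt(3))


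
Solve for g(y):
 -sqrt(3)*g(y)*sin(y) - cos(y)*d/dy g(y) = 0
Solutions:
 g(y) = C1*cos(y)^(sqrt(3))


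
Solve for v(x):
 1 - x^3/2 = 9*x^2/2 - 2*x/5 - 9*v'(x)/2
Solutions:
 v(x) = C1 + x^4/36 + x^3/3 - 2*x^2/45 - 2*x/9


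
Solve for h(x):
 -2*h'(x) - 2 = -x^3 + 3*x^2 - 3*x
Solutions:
 h(x) = C1 + x^4/8 - x^3/2 + 3*x^2/4 - x


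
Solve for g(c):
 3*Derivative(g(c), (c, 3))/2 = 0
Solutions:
 g(c) = C1 + C2*c + C3*c^2


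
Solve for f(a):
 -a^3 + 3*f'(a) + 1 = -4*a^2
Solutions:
 f(a) = C1 + a^4/12 - 4*a^3/9 - a/3


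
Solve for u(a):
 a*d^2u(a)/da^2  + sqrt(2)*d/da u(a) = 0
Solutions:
 u(a) = C1 + C2*a^(1 - sqrt(2))


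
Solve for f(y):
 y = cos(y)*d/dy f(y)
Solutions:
 f(y) = C1 + Integral(y/cos(y), y)


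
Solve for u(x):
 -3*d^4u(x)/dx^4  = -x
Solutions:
 u(x) = C1 + C2*x + C3*x^2 + C4*x^3 + x^5/360


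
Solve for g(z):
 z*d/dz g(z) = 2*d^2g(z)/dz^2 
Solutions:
 g(z) = C1 + C2*erfi(z/2)


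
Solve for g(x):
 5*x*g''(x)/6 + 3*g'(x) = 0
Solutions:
 g(x) = C1 + C2/x^(13/5)


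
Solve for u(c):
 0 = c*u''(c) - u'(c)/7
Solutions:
 u(c) = C1 + C2*c^(8/7)


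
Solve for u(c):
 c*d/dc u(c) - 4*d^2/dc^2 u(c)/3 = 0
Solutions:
 u(c) = C1 + C2*erfi(sqrt(6)*c/4)


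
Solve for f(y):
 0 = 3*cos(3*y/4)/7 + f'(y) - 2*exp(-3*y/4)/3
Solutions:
 f(y) = C1 - 4*sin(3*y/4)/7 - 8*exp(-3*y/4)/9


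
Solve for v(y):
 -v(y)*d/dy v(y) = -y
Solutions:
 v(y) = -sqrt(C1 + y^2)
 v(y) = sqrt(C1 + y^2)


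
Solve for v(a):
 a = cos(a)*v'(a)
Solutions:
 v(a) = C1 + Integral(a/cos(a), a)


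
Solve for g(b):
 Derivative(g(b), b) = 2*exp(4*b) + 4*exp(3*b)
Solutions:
 g(b) = C1 + exp(4*b)/2 + 4*exp(3*b)/3


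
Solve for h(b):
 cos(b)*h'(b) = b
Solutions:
 h(b) = C1 + Integral(b/cos(b), b)


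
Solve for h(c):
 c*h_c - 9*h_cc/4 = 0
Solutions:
 h(c) = C1 + C2*erfi(sqrt(2)*c/3)


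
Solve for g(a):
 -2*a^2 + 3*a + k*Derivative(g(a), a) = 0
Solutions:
 g(a) = C1 + 2*a^3/(3*k) - 3*a^2/(2*k)


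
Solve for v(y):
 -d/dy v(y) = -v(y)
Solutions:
 v(y) = C1*exp(y)


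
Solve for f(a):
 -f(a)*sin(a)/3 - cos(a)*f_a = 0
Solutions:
 f(a) = C1*cos(a)^(1/3)


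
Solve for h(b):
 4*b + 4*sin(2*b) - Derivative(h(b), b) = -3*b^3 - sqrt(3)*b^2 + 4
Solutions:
 h(b) = C1 + 3*b^4/4 + sqrt(3)*b^3/3 + 2*b^2 - 4*b - 2*cos(2*b)


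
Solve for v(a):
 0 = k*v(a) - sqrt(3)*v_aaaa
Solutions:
 v(a) = C1*exp(-3^(7/8)*a*k^(1/4)/3) + C2*exp(3^(7/8)*a*k^(1/4)/3) + C3*exp(-3^(7/8)*I*a*k^(1/4)/3) + C4*exp(3^(7/8)*I*a*k^(1/4)/3)


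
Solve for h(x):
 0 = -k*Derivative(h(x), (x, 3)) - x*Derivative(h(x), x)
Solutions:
 h(x) = C1 + Integral(C2*airyai(x*(-1/k)^(1/3)) + C3*airybi(x*(-1/k)^(1/3)), x)


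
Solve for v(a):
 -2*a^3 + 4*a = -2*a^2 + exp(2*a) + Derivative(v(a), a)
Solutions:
 v(a) = C1 - a^4/2 + 2*a^3/3 + 2*a^2 - exp(2*a)/2


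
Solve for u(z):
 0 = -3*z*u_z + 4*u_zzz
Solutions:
 u(z) = C1 + Integral(C2*airyai(6^(1/3)*z/2) + C3*airybi(6^(1/3)*z/2), z)


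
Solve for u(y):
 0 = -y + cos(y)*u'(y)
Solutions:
 u(y) = C1 + Integral(y/cos(y), y)


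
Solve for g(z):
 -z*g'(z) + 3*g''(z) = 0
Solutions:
 g(z) = C1 + C2*erfi(sqrt(6)*z/6)


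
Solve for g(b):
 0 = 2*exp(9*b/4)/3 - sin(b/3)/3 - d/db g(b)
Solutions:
 g(b) = C1 + 8*exp(9*b/4)/27 + cos(b/3)


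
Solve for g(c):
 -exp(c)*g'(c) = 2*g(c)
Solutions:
 g(c) = C1*exp(2*exp(-c))


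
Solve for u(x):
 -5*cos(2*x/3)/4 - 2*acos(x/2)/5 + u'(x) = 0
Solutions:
 u(x) = C1 + 2*x*acos(x/2)/5 - 2*sqrt(4 - x^2)/5 + 15*sin(2*x/3)/8


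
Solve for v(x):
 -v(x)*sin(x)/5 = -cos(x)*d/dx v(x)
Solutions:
 v(x) = C1/cos(x)^(1/5)


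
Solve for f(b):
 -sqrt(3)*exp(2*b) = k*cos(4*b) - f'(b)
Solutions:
 f(b) = C1 + k*sin(4*b)/4 + sqrt(3)*exp(2*b)/2


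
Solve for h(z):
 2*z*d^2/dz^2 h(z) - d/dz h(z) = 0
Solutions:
 h(z) = C1 + C2*z^(3/2)


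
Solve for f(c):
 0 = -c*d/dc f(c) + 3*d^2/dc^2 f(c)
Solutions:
 f(c) = C1 + C2*erfi(sqrt(6)*c/6)


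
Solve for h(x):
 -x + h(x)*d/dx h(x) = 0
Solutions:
 h(x) = -sqrt(C1 + x^2)
 h(x) = sqrt(C1 + x^2)


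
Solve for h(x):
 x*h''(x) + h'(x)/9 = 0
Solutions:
 h(x) = C1 + C2*x^(8/9)


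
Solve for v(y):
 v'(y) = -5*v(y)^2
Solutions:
 v(y) = 1/(C1 + 5*y)


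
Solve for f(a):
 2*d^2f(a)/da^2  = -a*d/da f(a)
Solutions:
 f(a) = C1 + C2*erf(a/2)


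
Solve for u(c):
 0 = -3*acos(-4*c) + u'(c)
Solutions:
 u(c) = C1 + 3*c*acos(-4*c) + 3*sqrt(1 - 16*c^2)/4


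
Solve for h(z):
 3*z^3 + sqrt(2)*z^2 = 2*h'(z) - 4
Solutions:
 h(z) = C1 + 3*z^4/8 + sqrt(2)*z^3/6 + 2*z


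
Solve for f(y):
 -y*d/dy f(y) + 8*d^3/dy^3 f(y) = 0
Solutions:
 f(y) = C1 + Integral(C2*airyai(y/2) + C3*airybi(y/2), y)


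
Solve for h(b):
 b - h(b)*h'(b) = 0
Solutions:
 h(b) = -sqrt(C1 + b^2)
 h(b) = sqrt(C1 + b^2)


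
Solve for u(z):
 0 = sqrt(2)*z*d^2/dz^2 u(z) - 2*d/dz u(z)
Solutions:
 u(z) = C1 + C2*z^(1 + sqrt(2))


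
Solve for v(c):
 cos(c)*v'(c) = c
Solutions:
 v(c) = C1 + Integral(c/cos(c), c)


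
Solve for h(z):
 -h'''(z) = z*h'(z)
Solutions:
 h(z) = C1 + Integral(C2*airyai(-z) + C3*airybi(-z), z)


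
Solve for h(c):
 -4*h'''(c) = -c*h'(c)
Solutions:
 h(c) = C1 + Integral(C2*airyai(2^(1/3)*c/2) + C3*airybi(2^(1/3)*c/2), c)


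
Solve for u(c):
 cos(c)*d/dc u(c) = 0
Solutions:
 u(c) = C1


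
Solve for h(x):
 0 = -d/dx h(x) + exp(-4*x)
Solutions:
 h(x) = C1 - exp(-4*x)/4


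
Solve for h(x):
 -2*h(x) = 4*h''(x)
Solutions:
 h(x) = C1*sin(sqrt(2)*x/2) + C2*cos(sqrt(2)*x/2)


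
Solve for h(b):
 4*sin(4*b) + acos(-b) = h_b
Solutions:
 h(b) = C1 + b*acos(-b) + sqrt(1 - b^2) - cos(4*b)


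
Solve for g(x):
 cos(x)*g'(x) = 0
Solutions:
 g(x) = C1


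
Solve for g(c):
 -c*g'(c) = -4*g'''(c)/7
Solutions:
 g(c) = C1 + Integral(C2*airyai(14^(1/3)*c/2) + C3*airybi(14^(1/3)*c/2), c)


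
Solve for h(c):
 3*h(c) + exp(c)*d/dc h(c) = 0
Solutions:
 h(c) = C1*exp(3*exp(-c))


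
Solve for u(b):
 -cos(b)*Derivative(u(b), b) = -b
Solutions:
 u(b) = C1 + Integral(b/cos(b), b)


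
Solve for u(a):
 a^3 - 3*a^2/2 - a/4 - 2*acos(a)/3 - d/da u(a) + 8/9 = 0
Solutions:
 u(a) = C1 + a^4/4 - a^3/2 - a^2/8 - 2*a*acos(a)/3 + 8*a/9 + 2*sqrt(1 - a^2)/3


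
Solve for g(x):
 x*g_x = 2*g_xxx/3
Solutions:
 g(x) = C1 + Integral(C2*airyai(2^(2/3)*3^(1/3)*x/2) + C3*airybi(2^(2/3)*3^(1/3)*x/2), x)


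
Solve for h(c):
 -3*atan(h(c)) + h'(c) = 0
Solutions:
 Integral(1/atan(_y), (_y, h(c))) = C1 + 3*c


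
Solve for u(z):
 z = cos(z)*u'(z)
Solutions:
 u(z) = C1 + Integral(z/cos(z), z)


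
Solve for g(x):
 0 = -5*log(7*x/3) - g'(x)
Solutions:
 g(x) = C1 - 5*x*log(x) + x*log(243/16807) + 5*x


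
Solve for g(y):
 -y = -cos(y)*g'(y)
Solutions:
 g(y) = C1 + Integral(y/cos(y), y)


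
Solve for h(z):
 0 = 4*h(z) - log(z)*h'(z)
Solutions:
 h(z) = C1*exp(4*li(z))


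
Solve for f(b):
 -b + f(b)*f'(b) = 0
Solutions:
 f(b) = -sqrt(C1 + b^2)
 f(b) = sqrt(C1 + b^2)


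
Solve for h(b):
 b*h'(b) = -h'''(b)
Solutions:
 h(b) = C1 + Integral(C2*airyai(-b) + C3*airybi(-b), b)


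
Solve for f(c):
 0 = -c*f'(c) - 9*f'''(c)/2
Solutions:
 f(c) = C1 + Integral(C2*airyai(-6^(1/3)*c/3) + C3*airybi(-6^(1/3)*c/3), c)


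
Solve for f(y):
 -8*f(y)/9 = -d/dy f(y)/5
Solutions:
 f(y) = C1*exp(40*y/9)


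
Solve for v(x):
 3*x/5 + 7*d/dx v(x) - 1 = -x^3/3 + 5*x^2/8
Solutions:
 v(x) = C1 - x^4/84 + 5*x^3/168 - 3*x^2/70 + x/7


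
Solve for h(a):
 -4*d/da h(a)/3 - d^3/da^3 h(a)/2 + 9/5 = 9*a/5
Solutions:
 h(a) = C1 + C2*sin(2*sqrt(6)*a/3) + C3*cos(2*sqrt(6)*a/3) - 27*a^2/40 + 27*a/20


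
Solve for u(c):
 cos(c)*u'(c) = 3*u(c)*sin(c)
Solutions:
 u(c) = C1/cos(c)^3


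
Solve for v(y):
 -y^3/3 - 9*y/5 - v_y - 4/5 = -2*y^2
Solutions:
 v(y) = C1 - y^4/12 + 2*y^3/3 - 9*y^2/10 - 4*y/5


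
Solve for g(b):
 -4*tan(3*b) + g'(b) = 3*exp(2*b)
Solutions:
 g(b) = C1 + 3*exp(2*b)/2 - 4*log(cos(3*b))/3


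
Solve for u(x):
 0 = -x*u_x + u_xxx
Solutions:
 u(x) = C1 + Integral(C2*airyai(x) + C3*airybi(x), x)


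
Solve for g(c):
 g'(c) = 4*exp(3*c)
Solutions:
 g(c) = C1 + 4*exp(3*c)/3


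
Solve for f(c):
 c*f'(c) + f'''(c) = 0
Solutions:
 f(c) = C1 + Integral(C2*airyai(-c) + C3*airybi(-c), c)


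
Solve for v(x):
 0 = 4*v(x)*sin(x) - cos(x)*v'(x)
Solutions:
 v(x) = C1/cos(x)^4


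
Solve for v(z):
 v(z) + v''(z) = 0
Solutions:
 v(z) = C1*sin(z) + C2*cos(z)


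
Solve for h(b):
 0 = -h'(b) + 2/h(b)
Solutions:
 h(b) = -sqrt(C1 + 4*b)
 h(b) = sqrt(C1 + 4*b)


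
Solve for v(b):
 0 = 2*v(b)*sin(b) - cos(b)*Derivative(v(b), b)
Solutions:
 v(b) = C1/cos(b)^2


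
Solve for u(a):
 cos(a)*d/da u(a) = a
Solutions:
 u(a) = C1 + Integral(a/cos(a), a)


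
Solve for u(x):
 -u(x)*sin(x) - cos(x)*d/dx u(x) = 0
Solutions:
 u(x) = C1*cos(x)


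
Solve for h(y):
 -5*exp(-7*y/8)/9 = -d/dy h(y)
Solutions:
 h(y) = C1 - 40*exp(-7*y/8)/63


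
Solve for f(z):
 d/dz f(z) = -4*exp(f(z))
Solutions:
 f(z) = log(1/(C1 + 4*z))


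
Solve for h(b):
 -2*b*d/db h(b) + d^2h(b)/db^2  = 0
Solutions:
 h(b) = C1 + C2*erfi(b)


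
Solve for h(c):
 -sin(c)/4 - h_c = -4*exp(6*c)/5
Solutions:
 h(c) = C1 + 2*exp(6*c)/15 + cos(c)/4


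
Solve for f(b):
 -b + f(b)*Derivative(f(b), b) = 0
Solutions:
 f(b) = -sqrt(C1 + b^2)
 f(b) = sqrt(C1 + b^2)


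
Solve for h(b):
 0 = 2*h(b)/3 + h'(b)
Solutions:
 h(b) = C1*exp(-2*b/3)


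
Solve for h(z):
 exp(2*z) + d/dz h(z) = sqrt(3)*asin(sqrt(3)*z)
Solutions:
 h(z) = C1 + sqrt(3)*(z*asin(sqrt(3)*z) + sqrt(3)*sqrt(1 - 3*z^2)/3) - exp(2*z)/2


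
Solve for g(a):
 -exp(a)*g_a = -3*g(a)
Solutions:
 g(a) = C1*exp(-3*exp(-a))


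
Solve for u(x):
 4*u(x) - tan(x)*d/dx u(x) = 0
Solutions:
 u(x) = C1*sin(x)^4


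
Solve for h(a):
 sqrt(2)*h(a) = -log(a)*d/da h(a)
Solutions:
 h(a) = C1*exp(-sqrt(2)*li(a))


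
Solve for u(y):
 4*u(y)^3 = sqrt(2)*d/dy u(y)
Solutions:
 u(y) = -sqrt(2)*sqrt(-1/(C1 + 2*sqrt(2)*y))/2
 u(y) = sqrt(2)*sqrt(-1/(C1 + 2*sqrt(2)*y))/2


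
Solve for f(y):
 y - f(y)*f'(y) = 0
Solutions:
 f(y) = -sqrt(C1 + y^2)
 f(y) = sqrt(C1 + y^2)


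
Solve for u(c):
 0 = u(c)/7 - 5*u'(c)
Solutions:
 u(c) = C1*exp(c/35)


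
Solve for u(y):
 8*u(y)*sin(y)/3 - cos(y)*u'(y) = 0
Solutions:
 u(y) = C1/cos(y)^(8/3)


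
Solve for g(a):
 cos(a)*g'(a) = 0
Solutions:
 g(a) = C1


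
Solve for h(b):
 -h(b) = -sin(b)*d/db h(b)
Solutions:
 h(b) = C1*sqrt(cos(b) - 1)/sqrt(cos(b) + 1)


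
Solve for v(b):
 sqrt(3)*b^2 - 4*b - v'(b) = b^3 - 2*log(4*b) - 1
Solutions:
 v(b) = C1 - b^4/4 + sqrt(3)*b^3/3 - 2*b^2 + 2*b*log(b) - b + b*log(16)


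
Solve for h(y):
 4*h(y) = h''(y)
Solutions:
 h(y) = C1*exp(-2*y) + C2*exp(2*y)


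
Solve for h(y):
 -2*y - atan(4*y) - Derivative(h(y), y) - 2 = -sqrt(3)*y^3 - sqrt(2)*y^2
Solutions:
 h(y) = C1 + sqrt(3)*y^4/4 + sqrt(2)*y^3/3 - y^2 - y*atan(4*y) - 2*y + log(16*y^2 + 1)/8


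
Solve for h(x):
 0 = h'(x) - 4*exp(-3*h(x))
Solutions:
 h(x) = log(C1 + 12*x)/3
 h(x) = log((-3^(1/3) - 3^(5/6)*I)*(C1 + 4*x)^(1/3)/2)
 h(x) = log((-3^(1/3) + 3^(5/6)*I)*(C1 + 4*x)^(1/3)/2)


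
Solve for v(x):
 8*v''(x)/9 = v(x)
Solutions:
 v(x) = C1*exp(-3*sqrt(2)*x/4) + C2*exp(3*sqrt(2)*x/4)


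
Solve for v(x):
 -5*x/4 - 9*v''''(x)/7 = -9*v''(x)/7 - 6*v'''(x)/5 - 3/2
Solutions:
 v(x) = C1 + C2*x + C3*exp(x*(7 - sqrt(274))/15) + C4*exp(x*(7 + sqrt(274))/15) + 35*x^3/216 - 28*x^2/27


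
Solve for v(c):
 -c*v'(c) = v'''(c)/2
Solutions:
 v(c) = C1 + Integral(C2*airyai(-2^(1/3)*c) + C3*airybi(-2^(1/3)*c), c)


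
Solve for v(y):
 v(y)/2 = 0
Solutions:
 v(y) = 0


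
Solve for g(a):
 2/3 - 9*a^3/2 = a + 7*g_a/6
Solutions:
 g(a) = C1 - 27*a^4/28 - 3*a^2/7 + 4*a/7


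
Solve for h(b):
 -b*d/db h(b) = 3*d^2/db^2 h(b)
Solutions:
 h(b) = C1 + C2*erf(sqrt(6)*b/6)


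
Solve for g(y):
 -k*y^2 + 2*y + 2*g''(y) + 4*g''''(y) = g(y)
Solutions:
 g(y) = C1*exp(-y*sqrt(-1 + sqrt(5))/2) + C2*exp(y*sqrt(-1 + sqrt(5))/2) + C3*sin(y*sqrt(1 + sqrt(5))/2) + C4*cos(y*sqrt(1 + sqrt(5))/2) - k*y^2 - 4*k + 2*y


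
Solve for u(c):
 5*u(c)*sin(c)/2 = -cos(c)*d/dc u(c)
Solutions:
 u(c) = C1*cos(c)^(5/2)


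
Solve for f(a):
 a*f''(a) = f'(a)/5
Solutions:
 f(a) = C1 + C2*a^(6/5)


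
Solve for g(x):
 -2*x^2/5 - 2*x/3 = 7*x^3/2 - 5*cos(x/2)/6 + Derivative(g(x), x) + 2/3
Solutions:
 g(x) = C1 - 7*x^4/8 - 2*x^3/15 - x^2/3 - 2*x/3 + 5*sin(x/2)/3


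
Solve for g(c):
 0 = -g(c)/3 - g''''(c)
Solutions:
 g(c) = (C1*sin(sqrt(2)*3^(3/4)*c/6) + C2*cos(sqrt(2)*3^(3/4)*c/6))*exp(-sqrt(2)*3^(3/4)*c/6) + (C3*sin(sqrt(2)*3^(3/4)*c/6) + C4*cos(sqrt(2)*3^(3/4)*c/6))*exp(sqrt(2)*3^(3/4)*c/6)


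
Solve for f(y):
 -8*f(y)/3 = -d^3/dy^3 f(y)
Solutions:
 f(y) = C3*exp(2*3^(2/3)*y/3) + (C1*sin(3^(1/6)*y) + C2*cos(3^(1/6)*y))*exp(-3^(2/3)*y/3)


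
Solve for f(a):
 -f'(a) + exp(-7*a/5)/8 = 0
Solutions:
 f(a) = C1 - 5*exp(-7*a/5)/56


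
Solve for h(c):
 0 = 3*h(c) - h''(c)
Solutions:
 h(c) = C1*exp(-sqrt(3)*c) + C2*exp(sqrt(3)*c)


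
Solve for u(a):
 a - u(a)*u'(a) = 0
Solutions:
 u(a) = -sqrt(C1 + a^2)
 u(a) = sqrt(C1 + a^2)


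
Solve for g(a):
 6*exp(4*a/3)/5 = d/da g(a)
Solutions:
 g(a) = C1 + 9*exp(4*a/3)/10


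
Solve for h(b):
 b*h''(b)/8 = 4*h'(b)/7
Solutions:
 h(b) = C1 + C2*b^(39/7)


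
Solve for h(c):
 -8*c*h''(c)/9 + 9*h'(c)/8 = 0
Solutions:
 h(c) = C1 + C2*c^(145/64)


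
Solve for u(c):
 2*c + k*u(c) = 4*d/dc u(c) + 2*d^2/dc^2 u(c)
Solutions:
 u(c) = C1*exp(-c*(sqrt(2)*sqrt(k + 2)/2 + 1)) + C2*exp(c*(sqrt(2)*sqrt(k + 2)/2 - 1)) - 2*c/k - 8/k^2


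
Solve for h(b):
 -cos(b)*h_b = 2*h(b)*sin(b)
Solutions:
 h(b) = C1*cos(b)^2


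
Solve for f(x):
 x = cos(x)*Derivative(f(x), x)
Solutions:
 f(x) = C1 + Integral(x/cos(x), x)


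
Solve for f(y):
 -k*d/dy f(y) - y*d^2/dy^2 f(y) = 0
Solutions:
 f(y) = C1 + y^(1 - re(k))*(C2*sin(log(y)*Abs(im(k))) + C3*cos(log(y)*im(k)))


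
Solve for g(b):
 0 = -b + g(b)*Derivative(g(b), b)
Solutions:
 g(b) = -sqrt(C1 + b^2)
 g(b) = sqrt(C1 + b^2)


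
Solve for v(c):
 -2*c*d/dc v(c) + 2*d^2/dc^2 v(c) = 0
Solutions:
 v(c) = C1 + C2*erfi(sqrt(2)*c/2)


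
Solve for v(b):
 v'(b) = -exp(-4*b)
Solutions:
 v(b) = C1 + exp(-4*b)/4


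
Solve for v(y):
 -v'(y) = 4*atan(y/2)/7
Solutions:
 v(y) = C1 - 4*y*atan(y/2)/7 + 4*log(y^2 + 4)/7


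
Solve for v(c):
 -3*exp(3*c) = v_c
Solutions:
 v(c) = C1 - exp(3*c)


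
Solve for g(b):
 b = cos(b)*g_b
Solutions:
 g(b) = C1 + Integral(b/cos(b), b)


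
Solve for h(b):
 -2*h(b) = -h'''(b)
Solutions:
 h(b) = C3*exp(2^(1/3)*b) + (C1*sin(2^(1/3)*sqrt(3)*b/2) + C2*cos(2^(1/3)*sqrt(3)*b/2))*exp(-2^(1/3)*b/2)


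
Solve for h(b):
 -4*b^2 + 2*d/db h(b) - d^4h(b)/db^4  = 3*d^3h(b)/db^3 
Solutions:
 h(b) = C1 + 2*b^3/3 + 6*b + (C2 + C3*exp(-sqrt(3)*b) + C4*exp(sqrt(3)*b))*exp(-b)


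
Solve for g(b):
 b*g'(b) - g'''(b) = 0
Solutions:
 g(b) = C1 + Integral(C2*airyai(b) + C3*airybi(b), b)


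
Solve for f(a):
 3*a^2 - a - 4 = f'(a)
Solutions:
 f(a) = C1 + a^3 - a^2/2 - 4*a


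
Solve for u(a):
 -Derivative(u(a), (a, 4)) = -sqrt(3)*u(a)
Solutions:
 u(a) = C1*exp(-3^(1/8)*a) + C2*exp(3^(1/8)*a) + C3*sin(3^(1/8)*a) + C4*cos(3^(1/8)*a)


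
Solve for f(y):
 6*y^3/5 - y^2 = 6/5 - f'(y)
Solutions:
 f(y) = C1 - 3*y^4/10 + y^3/3 + 6*y/5
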